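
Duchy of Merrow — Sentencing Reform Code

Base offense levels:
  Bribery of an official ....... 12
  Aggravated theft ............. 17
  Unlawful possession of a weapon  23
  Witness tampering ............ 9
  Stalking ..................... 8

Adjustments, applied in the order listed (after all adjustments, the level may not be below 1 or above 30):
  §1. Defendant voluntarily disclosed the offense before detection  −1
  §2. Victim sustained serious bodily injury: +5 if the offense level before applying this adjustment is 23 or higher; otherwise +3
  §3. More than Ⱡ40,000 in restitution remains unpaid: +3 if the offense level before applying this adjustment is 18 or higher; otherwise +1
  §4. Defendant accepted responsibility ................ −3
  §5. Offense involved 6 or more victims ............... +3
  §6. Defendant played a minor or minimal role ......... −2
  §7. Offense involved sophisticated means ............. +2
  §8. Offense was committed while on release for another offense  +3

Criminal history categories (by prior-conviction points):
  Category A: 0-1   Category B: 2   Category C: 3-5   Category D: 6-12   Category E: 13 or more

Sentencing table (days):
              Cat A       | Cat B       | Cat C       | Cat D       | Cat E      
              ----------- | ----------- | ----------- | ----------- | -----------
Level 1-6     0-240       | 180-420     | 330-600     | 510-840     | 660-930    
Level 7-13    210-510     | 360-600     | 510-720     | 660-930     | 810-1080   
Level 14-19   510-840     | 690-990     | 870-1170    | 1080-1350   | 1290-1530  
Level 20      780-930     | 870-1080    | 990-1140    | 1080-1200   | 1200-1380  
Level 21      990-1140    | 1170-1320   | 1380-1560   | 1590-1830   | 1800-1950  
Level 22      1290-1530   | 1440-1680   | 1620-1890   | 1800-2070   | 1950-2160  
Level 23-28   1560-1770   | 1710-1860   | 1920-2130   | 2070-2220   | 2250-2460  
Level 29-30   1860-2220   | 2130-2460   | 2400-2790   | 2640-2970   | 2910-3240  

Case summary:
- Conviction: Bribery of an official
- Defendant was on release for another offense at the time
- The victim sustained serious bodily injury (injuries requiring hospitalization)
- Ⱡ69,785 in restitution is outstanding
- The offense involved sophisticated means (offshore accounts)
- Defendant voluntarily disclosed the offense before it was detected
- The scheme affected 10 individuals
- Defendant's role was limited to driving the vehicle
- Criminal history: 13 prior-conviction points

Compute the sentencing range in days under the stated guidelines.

1800-1950 days

Base offense level for bribery of an official: 12.
§1 applies: 12 − 1 = 11.
§2 applies (level before this adjustment is 11 < 23, so +3): 11 + 3 = 14.
§3 applies (level before this adjustment is 14 < 18, so +1): 14 + 1 = 15.
§5 applies: 15 + 3 = 18.
§6 applies: 18 − 2 = 16.
§7 applies: 16 + 2 = 18.
§8 applies: 18 + 3 = 21.
Final offense level: 21.
Criminal history: 13 prior points → Category E (13+).
Level 21 falls in the 21 band.
Grid: Level 21 × Category E = 1800-1950 days.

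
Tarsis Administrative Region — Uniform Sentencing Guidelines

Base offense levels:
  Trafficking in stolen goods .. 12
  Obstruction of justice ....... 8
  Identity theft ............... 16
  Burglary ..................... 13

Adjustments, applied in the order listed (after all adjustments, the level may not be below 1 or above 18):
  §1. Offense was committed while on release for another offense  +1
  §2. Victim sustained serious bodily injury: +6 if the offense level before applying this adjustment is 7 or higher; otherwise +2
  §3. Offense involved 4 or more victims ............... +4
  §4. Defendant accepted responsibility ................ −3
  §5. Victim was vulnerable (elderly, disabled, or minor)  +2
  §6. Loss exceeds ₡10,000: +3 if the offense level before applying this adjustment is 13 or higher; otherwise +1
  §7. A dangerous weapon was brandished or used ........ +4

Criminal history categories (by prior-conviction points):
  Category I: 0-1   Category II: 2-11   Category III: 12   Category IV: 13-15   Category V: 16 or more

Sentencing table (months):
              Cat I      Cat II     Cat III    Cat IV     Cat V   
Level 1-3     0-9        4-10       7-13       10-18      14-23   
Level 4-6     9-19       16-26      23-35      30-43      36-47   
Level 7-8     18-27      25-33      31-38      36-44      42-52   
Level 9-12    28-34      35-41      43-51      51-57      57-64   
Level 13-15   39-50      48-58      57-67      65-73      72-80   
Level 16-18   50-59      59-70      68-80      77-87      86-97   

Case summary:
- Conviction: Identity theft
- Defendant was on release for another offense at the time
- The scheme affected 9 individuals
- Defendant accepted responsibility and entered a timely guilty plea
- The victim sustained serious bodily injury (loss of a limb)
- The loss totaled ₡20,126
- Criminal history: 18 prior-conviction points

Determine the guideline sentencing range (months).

86-97 months

Base offense level for identity theft: 16.
§1 applies: 16 + 1 = 17.
§2 applies (level before this adjustment is 17 ≥ 7, so +6): 17 + 6 = 23.
§3 applies: 23 + 4 = 27.
§4 applies: 27 − 3 = 24.
§6 applies (level before this adjustment is 24 ≥ 13, so +3): 24 + 3 = 27.
Level 27 exceeds the maximum of 18; capped at 18.
Final offense level: 18.
Criminal history: 18 prior points → Category V (16+).
Level 18 falls in the 16-18 band.
Grid: Level 16-18 × Category V = 86-97 months.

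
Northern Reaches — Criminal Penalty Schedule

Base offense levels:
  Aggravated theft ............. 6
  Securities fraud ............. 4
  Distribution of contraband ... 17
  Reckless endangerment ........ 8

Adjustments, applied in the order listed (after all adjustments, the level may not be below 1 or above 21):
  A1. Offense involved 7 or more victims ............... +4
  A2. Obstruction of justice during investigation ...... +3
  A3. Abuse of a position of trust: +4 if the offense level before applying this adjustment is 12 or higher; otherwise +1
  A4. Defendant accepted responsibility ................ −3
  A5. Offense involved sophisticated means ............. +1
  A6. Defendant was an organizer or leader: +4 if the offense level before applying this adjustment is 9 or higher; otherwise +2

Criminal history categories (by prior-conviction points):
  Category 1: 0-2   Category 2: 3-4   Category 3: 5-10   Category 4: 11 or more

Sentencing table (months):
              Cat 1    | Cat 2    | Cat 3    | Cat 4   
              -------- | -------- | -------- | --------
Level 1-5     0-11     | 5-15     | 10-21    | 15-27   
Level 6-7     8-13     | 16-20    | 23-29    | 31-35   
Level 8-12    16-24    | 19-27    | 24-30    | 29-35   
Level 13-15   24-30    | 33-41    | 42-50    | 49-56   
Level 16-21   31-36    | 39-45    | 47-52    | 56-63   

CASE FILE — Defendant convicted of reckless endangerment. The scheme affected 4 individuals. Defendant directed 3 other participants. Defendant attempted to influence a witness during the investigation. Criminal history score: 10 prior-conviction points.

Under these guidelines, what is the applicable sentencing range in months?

42-50 months

Base offense level for reckless endangerment: 8.
A2 applies: 8 + 3 = 11.
A5 does not apply.
A6 applies (level before this adjustment is 11 ≥ 9, so +4): 11 + 4 = 15.
Final offense level: 15.
Criminal history: 10 prior points → Category 3 (5-10).
Level 15 falls in the 13-15 band.
Grid: Level 13-15 × Category 3 = 42-50 months.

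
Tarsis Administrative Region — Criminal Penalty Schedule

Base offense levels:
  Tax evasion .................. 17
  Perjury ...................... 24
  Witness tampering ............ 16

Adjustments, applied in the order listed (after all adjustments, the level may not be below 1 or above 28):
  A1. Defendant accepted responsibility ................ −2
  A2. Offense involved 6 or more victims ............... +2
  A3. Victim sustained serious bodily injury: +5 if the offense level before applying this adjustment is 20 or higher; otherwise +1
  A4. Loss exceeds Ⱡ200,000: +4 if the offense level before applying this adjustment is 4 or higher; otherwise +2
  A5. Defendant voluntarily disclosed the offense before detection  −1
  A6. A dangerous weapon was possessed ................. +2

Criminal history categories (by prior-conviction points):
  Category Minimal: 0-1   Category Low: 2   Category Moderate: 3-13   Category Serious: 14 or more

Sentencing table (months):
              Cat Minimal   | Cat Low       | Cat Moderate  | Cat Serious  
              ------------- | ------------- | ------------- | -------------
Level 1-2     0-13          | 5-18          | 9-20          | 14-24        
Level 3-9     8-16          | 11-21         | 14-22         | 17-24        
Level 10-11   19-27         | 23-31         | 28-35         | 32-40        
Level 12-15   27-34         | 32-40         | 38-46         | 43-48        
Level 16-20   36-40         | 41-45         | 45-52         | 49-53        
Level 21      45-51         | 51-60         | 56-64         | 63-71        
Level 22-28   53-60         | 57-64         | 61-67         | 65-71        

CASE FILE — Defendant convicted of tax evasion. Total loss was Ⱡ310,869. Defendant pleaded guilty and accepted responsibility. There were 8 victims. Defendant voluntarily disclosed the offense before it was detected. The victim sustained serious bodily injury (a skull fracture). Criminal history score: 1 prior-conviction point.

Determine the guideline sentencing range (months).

45-51 months

Base offense level for tax evasion: 17.
A1 applies: 17 − 2 = 15.
A2 applies: 15 + 2 = 17.
A3 applies (level before this adjustment is 17 < 20, so +1): 17 + 1 = 18.
A4 applies (level before this adjustment is 18 ≥ 4, so +4): 18 + 4 = 22.
A5 applies: 22 − 1 = 21.
A6 does not apply.
Final offense level: 21.
Criminal history: 1 prior point → Category Minimal (0-1).
Level 21 falls in the 21 band.
Grid: Level 21 × Category Minimal = 45-51 months.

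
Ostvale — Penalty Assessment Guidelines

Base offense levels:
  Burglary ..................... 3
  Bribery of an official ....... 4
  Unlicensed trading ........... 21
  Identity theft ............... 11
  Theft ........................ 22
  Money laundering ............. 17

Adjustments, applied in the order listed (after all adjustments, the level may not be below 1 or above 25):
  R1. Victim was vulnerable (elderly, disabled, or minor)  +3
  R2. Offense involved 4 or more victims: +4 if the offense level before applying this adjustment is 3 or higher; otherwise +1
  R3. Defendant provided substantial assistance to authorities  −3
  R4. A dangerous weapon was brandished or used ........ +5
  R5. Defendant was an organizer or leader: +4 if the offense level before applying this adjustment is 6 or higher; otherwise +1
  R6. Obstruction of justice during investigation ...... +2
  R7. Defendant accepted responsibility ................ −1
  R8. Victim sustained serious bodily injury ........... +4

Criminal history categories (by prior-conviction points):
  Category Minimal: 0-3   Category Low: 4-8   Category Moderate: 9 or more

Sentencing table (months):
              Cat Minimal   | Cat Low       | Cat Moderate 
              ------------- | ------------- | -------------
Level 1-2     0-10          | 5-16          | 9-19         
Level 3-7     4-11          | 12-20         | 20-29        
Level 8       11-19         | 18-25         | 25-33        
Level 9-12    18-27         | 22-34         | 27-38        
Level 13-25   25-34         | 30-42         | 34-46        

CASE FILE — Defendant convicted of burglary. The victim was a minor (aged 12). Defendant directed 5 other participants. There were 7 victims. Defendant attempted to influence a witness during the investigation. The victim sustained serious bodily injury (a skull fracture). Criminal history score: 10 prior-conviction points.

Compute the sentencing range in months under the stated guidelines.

Base offense level for burglary: 3.
R1 applies: 3 + 3 = 6.
R2 applies (level before this adjustment is 6 ≥ 3, so +4): 6 + 4 = 10.
R3 does not apply.
R5 applies (level before this adjustment is 10 ≥ 6, so +4): 10 + 4 = 14.
R6 applies: 14 + 2 = 16.
R8 applies: 16 + 4 = 20.
Final offense level: 20.
Criminal history: 10 prior points → Category Moderate (9+).
Level 20 falls in the 13-25 band.
Grid: Level 13-25 × Category Moderate = 34-46 months.

34-46 months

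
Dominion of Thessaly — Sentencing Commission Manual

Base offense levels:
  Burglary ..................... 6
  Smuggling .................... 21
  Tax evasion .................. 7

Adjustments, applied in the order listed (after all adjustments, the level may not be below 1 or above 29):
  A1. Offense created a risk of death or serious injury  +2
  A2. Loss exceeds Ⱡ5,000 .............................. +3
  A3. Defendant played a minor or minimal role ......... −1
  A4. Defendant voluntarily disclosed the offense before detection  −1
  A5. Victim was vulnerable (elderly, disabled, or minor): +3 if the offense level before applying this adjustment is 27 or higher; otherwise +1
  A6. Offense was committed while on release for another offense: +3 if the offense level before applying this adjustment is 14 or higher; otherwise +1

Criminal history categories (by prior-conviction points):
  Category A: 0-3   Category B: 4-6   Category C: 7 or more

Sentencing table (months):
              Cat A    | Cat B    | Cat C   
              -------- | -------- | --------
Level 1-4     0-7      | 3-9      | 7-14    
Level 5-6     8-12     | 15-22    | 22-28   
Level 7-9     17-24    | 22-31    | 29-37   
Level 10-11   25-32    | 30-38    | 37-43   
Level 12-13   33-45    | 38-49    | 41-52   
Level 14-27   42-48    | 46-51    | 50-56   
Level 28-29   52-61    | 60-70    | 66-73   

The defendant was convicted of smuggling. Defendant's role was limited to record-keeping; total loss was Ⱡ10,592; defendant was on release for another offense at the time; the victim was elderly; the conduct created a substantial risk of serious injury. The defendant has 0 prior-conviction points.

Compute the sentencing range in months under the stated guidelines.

Base offense level for smuggling: 21.
A1 applies: 21 + 2 = 23.
A2 applies: 23 + 3 = 26.
A3 applies: 26 − 1 = 25.
A5 applies (level before this adjustment is 25 < 27, so +1): 25 + 1 = 26.
A6 applies (level before this adjustment is 26 ≥ 14, so +3): 26 + 3 = 29.
Final offense level: 29.
Criminal history: 0 prior points → Category A (0-3).
Level 29 falls in the 28-29 band.
Grid: Level 28-29 × Category A = 52-61 months.

52-61 months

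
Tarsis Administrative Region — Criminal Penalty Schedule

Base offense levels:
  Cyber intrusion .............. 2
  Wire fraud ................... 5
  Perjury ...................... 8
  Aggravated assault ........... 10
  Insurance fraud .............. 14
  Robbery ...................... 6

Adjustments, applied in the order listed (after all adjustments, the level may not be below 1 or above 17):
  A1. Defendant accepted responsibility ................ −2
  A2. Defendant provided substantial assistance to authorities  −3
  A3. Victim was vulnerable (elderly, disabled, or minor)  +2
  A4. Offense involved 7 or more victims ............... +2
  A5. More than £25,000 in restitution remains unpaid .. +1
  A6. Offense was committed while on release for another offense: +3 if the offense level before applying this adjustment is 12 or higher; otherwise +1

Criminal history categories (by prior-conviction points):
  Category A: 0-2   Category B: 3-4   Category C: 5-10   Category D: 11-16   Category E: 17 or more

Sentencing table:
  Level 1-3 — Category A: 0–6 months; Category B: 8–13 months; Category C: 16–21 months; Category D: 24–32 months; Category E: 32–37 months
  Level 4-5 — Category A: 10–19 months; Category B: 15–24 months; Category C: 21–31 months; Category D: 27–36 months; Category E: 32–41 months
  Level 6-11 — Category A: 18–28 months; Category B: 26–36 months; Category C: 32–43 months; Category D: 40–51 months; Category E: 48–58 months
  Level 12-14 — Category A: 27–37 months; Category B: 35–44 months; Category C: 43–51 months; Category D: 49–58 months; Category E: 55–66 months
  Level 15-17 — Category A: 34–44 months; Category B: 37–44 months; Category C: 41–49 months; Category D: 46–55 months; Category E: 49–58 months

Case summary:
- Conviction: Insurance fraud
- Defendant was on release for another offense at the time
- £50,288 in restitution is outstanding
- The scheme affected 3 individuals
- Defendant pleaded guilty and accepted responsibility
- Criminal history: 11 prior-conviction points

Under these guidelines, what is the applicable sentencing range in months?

46-55 months

Base offense level for insurance fraud: 14.
A1 applies: 14 − 2 = 12.
A2 does not apply.
A4 does not apply.
A5 applies: 12 + 1 = 13.
A6 applies (level before this adjustment is 13 ≥ 12, so +3): 13 + 3 = 16.
Final offense level: 16.
Criminal history: 11 prior points → Category D (11-16).
Level 16 falls in the 15-17 band.
Grid: Level 15-17 × Category D = 46-55 months.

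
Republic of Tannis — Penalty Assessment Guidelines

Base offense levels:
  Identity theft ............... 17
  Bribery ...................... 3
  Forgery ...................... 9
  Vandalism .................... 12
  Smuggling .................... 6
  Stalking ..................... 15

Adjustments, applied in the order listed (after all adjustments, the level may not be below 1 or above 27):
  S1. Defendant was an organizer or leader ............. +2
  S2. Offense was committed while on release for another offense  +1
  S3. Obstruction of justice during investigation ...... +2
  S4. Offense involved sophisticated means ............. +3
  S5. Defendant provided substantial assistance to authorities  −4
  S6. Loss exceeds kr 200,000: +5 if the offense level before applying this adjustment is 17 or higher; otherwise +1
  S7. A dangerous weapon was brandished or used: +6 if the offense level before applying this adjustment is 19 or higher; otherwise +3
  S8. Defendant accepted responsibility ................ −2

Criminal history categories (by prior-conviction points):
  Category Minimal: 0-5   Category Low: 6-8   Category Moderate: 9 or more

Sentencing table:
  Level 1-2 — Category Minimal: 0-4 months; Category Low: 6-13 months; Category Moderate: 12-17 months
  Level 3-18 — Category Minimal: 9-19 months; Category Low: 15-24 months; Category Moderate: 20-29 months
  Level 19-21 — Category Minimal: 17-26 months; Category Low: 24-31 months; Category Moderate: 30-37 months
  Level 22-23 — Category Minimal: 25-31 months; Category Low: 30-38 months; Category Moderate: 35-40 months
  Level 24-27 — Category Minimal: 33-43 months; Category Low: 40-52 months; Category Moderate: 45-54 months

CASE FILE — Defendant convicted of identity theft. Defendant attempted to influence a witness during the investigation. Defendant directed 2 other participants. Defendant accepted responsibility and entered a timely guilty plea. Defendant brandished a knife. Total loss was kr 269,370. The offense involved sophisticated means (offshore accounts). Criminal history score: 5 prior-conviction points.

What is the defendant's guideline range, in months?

Base offense level for identity theft: 17.
S1 applies: 17 + 2 = 19.
S2 does not apply.
S3 applies: 19 + 2 = 21.
S4 applies: 21 + 3 = 24.
S6 applies (level before this adjustment is 24 ≥ 17, so +5): 24 + 5 = 29.
S7 applies (level before this adjustment is 29 ≥ 19, so +6): 29 + 6 = 35.
S8 applies: 35 − 2 = 33.
Level 33 exceeds the maximum of 27; capped at 27.
Final offense level: 27.
Criminal history: 5 prior points → Category Minimal (0-5).
Level 27 falls in the 24-27 band.
Grid: Level 24-27 × Category Minimal = 33-43 months.

33-43 months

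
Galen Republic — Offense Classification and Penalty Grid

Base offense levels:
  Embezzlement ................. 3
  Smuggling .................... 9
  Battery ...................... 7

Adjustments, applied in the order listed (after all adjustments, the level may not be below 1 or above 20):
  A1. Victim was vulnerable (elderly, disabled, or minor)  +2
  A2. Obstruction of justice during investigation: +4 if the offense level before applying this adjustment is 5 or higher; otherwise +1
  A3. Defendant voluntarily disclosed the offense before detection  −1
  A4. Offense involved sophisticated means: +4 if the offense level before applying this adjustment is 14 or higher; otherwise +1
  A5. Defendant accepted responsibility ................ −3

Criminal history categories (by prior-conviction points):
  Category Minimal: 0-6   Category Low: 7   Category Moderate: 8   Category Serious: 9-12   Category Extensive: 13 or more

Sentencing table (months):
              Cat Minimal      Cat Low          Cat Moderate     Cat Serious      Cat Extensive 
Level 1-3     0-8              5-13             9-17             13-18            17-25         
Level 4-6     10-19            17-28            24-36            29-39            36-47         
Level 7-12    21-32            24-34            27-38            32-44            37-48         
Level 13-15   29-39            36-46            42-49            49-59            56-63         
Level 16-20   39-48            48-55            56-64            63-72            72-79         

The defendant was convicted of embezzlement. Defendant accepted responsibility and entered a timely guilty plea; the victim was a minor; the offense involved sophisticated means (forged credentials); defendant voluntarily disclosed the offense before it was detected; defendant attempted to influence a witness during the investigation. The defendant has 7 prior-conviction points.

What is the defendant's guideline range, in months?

Base offense level for embezzlement: 3.
A1 applies: 3 + 2 = 5.
A2 applies (level before this adjustment is 5 ≥ 5, so +4): 5 + 4 = 9.
A3 applies: 9 − 1 = 8.
A4 applies (level before this adjustment is 8 < 14, so +1): 8 + 1 = 9.
A5 applies: 9 − 3 = 6.
Final offense level: 6.
Criminal history: 7 prior points → Category Low (7).
Level 6 falls in the 4-6 band.
Grid: Level 4-6 × Category Low = 17-28 months.

17-28 months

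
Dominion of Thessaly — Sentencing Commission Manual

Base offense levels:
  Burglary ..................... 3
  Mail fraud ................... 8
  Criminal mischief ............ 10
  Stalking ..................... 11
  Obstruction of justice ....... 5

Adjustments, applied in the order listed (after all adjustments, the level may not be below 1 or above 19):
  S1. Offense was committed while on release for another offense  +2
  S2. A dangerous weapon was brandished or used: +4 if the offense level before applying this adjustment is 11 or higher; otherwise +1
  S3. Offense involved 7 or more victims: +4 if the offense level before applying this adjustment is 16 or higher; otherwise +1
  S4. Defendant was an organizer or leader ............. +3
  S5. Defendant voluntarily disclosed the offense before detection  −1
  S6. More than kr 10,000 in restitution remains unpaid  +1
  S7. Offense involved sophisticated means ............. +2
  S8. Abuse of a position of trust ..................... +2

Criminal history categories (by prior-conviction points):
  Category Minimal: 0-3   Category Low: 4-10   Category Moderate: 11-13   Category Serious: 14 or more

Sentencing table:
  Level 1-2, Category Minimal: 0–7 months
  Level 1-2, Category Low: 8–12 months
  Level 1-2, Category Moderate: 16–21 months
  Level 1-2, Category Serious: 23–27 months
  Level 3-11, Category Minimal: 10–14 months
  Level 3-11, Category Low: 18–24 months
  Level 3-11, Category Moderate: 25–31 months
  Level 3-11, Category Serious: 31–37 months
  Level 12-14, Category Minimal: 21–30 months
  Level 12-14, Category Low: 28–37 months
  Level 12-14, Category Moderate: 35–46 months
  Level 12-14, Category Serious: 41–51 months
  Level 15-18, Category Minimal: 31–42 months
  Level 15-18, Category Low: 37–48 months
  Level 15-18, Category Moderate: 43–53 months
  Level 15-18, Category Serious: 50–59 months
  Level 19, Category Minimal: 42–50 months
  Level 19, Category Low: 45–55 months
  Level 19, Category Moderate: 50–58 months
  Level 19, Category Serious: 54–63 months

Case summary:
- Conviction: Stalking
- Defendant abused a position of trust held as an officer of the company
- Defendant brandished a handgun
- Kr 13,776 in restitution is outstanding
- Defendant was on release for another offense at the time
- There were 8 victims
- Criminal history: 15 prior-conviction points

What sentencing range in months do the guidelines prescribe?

Base offense level for stalking: 11.
S1 applies: 11 + 2 = 13.
S2 applies (level before this adjustment is 13 ≥ 11, so +4): 13 + 4 = 17.
S3 applies (level before this adjustment is 17 ≥ 16, so +4): 17 + 4 = 21.
S4 does not apply.
S6 applies: 21 + 1 = 22.
S7 does not apply.
S8 applies: 22 + 2 = 24.
Level 24 exceeds the maximum of 19; capped at 19.
Final offense level: 19.
Criminal history: 15 prior points → Category Serious (14+).
Level 19 falls in the 19 band.
Grid: Level 19 × Category Serious = 54-63 months.

54-63 months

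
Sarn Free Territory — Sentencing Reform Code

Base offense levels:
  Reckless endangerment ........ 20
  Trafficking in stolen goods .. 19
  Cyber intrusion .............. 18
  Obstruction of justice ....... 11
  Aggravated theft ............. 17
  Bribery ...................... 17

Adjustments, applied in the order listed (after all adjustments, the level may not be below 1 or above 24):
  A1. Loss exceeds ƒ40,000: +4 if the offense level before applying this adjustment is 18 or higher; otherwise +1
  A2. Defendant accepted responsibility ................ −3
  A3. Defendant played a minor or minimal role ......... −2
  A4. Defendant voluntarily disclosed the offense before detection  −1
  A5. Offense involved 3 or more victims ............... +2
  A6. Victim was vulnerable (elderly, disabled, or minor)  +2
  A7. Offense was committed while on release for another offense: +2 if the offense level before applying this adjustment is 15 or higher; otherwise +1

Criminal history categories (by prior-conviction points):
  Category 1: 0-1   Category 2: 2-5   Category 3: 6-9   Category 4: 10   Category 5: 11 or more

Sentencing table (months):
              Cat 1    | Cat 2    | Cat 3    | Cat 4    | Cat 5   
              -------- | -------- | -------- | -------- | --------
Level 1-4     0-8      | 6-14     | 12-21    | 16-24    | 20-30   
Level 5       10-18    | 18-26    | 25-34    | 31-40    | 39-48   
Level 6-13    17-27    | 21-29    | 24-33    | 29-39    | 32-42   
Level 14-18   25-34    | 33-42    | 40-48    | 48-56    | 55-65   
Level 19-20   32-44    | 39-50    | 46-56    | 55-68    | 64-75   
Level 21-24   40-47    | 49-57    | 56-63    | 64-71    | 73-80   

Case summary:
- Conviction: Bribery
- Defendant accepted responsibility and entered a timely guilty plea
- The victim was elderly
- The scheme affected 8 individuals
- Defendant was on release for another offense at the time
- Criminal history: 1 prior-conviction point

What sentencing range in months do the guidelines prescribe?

Base offense level for bribery: 17.
A2 applies: 17 − 3 = 14.
A5 applies: 14 + 2 = 16.
A6 applies: 16 + 2 = 18.
A7 applies (level before this adjustment is 18 ≥ 15, so +2): 18 + 2 = 20.
Final offense level: 20.
Criminal history: 1 prior point → Category 1 (0-1).
Level 20 falls in the 19-20 band.
Grid: Level 19-20 × Category 1 = 32-44 months.

32-44 months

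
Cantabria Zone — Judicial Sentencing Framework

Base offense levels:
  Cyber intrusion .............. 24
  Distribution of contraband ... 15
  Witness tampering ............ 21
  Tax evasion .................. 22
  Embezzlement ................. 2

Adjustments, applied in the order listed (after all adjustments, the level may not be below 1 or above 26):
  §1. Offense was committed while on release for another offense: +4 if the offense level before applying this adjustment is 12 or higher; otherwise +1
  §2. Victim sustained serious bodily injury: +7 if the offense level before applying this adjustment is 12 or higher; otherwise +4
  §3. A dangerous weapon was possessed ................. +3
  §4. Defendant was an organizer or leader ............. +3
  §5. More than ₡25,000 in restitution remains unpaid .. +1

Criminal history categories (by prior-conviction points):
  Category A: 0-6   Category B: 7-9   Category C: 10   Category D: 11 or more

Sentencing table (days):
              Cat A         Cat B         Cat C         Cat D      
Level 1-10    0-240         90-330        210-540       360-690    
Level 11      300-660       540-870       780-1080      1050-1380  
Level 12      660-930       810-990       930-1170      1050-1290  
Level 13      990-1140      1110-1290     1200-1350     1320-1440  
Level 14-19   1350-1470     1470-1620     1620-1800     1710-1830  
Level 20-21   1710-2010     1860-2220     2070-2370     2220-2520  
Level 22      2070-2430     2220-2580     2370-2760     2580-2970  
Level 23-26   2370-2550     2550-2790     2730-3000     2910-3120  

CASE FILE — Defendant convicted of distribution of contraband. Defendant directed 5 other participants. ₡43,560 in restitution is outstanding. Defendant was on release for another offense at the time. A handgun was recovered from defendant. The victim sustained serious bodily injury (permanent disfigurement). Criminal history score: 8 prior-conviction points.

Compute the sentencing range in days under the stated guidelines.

2550-2790 days

Base offense level for distribution of contraband: 15.
§1 applies (level before this adjustment is 15 ≥ 12, so +4): 15 + 4 = 19.
§2 applies (level before this adjustment is 19 ≥ 12, so +7): 19 + 7 = 26.
§3 applies: 26 + 3 = 29.
§4 applies: 29 + 3 = 32.
§5 applies: 32 + 1 = 33.
Level 33 exceeds the maximum of 26; capped at 26.
Final offense level: 26.
Criminal history: 8 prior points → Category B (7-9).
Level 26 falls in the 23-26 band.
Grid: Level 23-26 × Category B = 2550-2790 days.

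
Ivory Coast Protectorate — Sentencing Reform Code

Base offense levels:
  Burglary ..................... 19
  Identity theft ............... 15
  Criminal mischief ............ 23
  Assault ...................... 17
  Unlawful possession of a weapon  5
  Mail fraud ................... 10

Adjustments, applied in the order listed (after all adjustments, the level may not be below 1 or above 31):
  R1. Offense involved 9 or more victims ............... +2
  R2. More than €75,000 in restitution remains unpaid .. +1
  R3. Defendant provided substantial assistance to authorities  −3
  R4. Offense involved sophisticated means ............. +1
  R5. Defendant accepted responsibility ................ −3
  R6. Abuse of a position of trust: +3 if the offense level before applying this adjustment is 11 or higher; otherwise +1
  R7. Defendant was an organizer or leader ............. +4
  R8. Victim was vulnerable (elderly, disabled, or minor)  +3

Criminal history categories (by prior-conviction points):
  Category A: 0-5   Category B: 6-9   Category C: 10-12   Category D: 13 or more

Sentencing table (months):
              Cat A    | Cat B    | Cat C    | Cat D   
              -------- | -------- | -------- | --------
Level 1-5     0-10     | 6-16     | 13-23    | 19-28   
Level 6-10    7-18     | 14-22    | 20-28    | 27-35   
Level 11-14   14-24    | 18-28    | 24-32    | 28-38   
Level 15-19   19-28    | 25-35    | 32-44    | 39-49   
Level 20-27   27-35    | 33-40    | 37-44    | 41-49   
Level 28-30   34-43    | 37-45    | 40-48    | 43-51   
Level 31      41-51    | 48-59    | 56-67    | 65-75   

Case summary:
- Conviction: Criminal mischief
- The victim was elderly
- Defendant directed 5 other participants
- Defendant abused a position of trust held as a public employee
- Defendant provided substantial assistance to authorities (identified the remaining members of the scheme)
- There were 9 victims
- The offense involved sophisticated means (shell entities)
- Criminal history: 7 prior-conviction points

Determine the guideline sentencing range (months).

Base offense level for criminal mischief: 23.
R1 applies: 23 + 2 = 25.
R3 applies: 25 − 3 = 22.
R4 applies: 22 + 1 = 23.
R6 applies (level before this adjustment is 23 ≥ 11, so +3): 23 + 3 = 26.
R7 applies: 26 + 4 = 30.
R8 applies: 30 + 3 = 33.
Level 33 exceeds the maximum of 31; capped at 31.
Final offense level: 31.
Criminal history: 7 prior points → Category B (6-9).
Level 31 falls in the 31 band.
Grid: Level 31 × Category B = 48-59 months.

48-59 months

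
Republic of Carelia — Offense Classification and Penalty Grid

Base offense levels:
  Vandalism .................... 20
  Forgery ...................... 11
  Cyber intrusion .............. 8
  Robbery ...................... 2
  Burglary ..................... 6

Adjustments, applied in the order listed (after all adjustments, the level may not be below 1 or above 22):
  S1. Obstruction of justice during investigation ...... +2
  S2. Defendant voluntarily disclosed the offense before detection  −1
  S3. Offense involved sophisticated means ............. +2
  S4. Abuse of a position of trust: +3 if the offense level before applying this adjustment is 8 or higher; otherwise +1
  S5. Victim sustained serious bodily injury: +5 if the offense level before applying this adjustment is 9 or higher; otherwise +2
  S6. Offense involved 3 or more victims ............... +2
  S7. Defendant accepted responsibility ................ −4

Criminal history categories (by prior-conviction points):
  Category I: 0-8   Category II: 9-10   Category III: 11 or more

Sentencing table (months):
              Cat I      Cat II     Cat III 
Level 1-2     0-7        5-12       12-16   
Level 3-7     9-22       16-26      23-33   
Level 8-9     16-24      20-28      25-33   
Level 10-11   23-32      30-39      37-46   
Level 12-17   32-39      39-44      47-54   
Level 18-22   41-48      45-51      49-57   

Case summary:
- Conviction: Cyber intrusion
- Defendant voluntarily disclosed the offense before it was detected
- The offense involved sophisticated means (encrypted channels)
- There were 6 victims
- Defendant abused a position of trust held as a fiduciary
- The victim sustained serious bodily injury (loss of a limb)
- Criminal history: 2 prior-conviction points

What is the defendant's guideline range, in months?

Base offense level for cyber intrusion: 8.
S1 does not apply.
S2 applies: 8 − 1 = 7.
S3 applies: 7 + 2 = 9.
S4 applies (level before this adjustment is 9 ≥ 8, so +3): 9 + 3 = 12.
S5 applies (level before this adjustment is 12 ≥ 9, so +5): 12 + 5 = 17.
S6 applies: 17 + 2 = 19.
Final offense level: 19.
Criminal history: 2 prior points → Category I (0-8).
Level 19 falls in the 18-22 band.
Grid: Level 18-22 × Category I = 41-48 months.

41-48 months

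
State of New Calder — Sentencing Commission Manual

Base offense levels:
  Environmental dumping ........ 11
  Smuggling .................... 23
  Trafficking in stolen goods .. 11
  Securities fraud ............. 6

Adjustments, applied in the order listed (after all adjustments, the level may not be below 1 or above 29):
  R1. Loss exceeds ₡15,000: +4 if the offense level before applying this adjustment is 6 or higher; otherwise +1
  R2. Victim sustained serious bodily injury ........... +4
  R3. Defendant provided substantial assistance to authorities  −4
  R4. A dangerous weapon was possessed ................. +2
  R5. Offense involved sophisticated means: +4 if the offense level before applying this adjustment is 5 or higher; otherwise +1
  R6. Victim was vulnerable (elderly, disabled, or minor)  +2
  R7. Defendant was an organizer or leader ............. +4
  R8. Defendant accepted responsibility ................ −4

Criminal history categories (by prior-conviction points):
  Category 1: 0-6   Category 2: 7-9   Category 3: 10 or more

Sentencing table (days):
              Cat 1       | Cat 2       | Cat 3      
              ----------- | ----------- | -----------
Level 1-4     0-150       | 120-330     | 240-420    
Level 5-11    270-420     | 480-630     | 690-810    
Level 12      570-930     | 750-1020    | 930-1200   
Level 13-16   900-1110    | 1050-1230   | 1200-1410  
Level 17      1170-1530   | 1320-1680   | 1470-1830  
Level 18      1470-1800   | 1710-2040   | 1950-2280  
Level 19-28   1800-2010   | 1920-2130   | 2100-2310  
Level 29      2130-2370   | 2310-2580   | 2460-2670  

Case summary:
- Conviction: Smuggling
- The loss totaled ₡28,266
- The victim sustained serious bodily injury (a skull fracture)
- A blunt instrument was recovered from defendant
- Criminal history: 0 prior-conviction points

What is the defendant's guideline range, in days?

Base offense level for smuggling: 23.
R1 applies (level before this adjustment is 23 ≥ 6, so +4): 23 + 4 = 27.
R2 applies: 27 + 4 = 31.
R3 does not apply.
R4 applies: 31 + 2 = 33.
R6 does not apply.
R8 does not apply.
Level 33 exceeds the maximum of 29; capped at 29.
Final offense level: 29.
Criminal history: 0 prior points → Category 1 (0-6).
Level 29 falls in the 29 band.
Grid: Level 29 × Category 1 = 2130-2370 days.

2130-2370 days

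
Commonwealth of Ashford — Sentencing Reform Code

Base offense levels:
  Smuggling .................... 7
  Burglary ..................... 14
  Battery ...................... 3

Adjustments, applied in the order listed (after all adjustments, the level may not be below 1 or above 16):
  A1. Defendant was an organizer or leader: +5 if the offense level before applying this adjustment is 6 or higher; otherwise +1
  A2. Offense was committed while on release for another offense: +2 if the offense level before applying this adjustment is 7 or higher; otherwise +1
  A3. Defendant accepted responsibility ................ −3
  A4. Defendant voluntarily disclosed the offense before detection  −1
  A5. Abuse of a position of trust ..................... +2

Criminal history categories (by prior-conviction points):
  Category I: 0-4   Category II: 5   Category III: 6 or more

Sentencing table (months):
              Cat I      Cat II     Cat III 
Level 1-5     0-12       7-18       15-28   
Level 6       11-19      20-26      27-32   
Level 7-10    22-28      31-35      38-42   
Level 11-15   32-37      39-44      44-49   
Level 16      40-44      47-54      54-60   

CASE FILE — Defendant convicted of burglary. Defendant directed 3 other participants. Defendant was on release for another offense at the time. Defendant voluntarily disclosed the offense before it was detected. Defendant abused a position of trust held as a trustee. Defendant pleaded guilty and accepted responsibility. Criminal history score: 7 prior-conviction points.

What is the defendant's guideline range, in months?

Base offense level for burglary: 14.
A1 applies (level before this adjustment is 14 ≥ 6, so +5): 14 + 5 = 19.
A2 applies (level before this adjustment is 19 ≥ 7, so +2): 19 + 2 = 21.
A3 applies: 21 − 3 = 18.
A4 applies: 18 − 1 = 17.
A5 applies: 17 + 2 = 19.
Level 19 exceeds the maximum of 16; capped at 16.
Final offense level: 16.
Criminal history: 7 prior points → Category III (6+).
Level 16 falls in the 16 band.
Grid: Level 16 × Category III = 54-60 months.

54-60 months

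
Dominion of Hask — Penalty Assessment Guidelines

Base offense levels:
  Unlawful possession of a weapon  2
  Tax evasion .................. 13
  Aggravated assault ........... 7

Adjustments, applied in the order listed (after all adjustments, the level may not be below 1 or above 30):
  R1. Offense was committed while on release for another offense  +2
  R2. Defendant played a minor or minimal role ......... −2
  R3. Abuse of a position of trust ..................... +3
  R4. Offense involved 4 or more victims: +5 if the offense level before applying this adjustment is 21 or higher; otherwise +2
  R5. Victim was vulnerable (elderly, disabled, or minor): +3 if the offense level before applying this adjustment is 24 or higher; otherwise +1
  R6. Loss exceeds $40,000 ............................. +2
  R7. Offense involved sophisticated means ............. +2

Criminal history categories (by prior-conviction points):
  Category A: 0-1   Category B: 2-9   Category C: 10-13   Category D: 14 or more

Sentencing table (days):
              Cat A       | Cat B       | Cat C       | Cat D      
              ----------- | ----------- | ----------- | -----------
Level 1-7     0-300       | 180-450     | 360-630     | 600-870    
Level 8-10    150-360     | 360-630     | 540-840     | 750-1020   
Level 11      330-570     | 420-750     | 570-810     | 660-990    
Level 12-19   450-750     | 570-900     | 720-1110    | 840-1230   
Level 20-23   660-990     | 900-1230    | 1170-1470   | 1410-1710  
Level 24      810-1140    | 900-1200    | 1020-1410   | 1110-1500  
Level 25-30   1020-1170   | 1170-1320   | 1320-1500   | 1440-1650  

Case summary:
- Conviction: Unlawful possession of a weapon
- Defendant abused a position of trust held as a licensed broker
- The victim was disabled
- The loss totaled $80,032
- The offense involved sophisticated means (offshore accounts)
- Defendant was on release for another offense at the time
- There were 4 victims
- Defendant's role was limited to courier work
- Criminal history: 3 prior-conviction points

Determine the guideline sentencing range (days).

570-900 days

Base offense level for unlawful possession of a weapon: 2.
R1 applies: 2 + 2 = 4.
R2 applies: 4 − 2 = 2.
R3 applies: 2 + 3 = 5.
R4 applies (level before this adjustment is 5 < 21, so +2): 5 + 2 = 7.
R5 applies (level before this adjustment is 7 < 24, so +1): 7 + 1 = 8.
R6 applies: 8 + 2 = 10.
R7 applies: 10 + 2 = 12.
Final offense level: 12.
Criminal history: 3 prior points → Category B (2-9).
Level 12 falls in the 12-19 band.
Grid: Level 12-19 × Category B = 570-900 days.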